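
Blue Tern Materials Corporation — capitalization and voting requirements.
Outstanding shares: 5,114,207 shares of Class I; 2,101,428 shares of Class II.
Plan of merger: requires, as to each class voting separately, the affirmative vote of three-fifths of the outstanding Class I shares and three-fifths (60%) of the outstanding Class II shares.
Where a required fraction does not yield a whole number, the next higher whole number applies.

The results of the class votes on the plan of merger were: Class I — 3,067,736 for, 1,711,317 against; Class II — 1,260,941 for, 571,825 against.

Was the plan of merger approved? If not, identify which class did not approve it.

Class I: 3/5 of 5114207 = 3068524.20, rounded up to 3068525; 3,068,525 required, 3,067,736 in favor — not approved.
Class II: 3/5 of 2101428 = 1260856.80, rounded up to 1260857; 1,260,857 required, 1,260,941 in favor — approved.

Not approved — the Class I shares did not give the required vote.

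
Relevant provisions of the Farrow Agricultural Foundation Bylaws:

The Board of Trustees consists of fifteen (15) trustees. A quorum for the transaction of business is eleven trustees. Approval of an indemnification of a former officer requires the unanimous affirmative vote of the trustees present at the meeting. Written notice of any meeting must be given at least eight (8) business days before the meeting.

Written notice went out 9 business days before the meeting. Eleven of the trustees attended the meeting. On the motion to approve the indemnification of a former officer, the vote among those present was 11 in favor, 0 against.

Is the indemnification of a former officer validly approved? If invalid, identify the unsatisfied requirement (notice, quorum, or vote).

Valid — all requirements satisfied.

Notice: 9 business days given; 8 required (9 ≥ 8). Satisfied.
Quorum: 11 present; quorum is 11. Satisfied.
Vote: the indemnification of a former officer requires the unanimous vote of the trustees present (11). Unanimous means all 11, so 11 affirmative votes are needed; 11 voted in favor. Satisfied.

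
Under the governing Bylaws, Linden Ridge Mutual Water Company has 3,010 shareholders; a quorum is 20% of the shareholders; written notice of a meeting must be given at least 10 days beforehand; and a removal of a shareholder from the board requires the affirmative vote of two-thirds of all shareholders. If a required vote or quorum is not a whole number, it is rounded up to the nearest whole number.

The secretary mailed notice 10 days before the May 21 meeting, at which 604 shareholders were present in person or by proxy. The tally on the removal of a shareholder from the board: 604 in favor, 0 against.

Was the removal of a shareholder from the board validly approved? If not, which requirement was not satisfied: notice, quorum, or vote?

Notice: 10 days given; 10 required. Satisfied.
Quorum: 20% of 3,010 = 602; 604 present. Satisfied.
Vote: requires two-thirds of all shareholders (3,010); 2/3 of 3010 = 2006.67, rounded up to 2007, so 2,007 needed; 604 in favor. Not satisfied.

Invalid — vote requirement not satisfied.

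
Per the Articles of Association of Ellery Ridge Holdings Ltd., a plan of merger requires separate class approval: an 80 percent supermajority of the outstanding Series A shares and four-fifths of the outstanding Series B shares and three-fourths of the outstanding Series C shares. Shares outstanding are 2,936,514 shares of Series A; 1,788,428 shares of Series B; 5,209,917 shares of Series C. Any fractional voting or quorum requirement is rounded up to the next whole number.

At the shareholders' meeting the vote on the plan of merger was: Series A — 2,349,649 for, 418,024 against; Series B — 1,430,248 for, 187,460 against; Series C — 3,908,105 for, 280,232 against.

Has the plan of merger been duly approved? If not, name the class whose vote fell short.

Series A: 4/5 of 2936514 = 2349211.20, rounded up to 2349212; 2,349,212 required, 2,349,649 in favor — approved.
Series B: 4/5 of 1788428 = 1430742.40, rounded up to 1430743; 1,430,743 required, 1,430,248 in favor — not approved.
Series C: 3/4 of 5209917 = 3907437.75, rounded up to 3907438; 3,907,438 required, 3,908,105 in favor — approved.

Not approved — the Series B shares did not give the required vote.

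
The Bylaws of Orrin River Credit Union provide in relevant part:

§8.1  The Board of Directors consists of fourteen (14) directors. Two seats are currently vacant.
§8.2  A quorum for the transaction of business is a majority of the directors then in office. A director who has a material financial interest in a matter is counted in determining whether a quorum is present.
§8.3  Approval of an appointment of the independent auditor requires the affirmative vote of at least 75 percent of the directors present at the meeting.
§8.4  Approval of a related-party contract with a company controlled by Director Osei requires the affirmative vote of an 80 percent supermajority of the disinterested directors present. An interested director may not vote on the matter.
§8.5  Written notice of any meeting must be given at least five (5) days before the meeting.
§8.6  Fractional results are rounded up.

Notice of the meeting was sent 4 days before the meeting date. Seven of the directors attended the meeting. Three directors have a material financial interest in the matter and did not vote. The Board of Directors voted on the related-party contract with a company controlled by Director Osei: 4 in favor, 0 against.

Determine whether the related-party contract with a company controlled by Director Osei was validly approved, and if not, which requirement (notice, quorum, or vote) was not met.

Notice: 4 days given; 5 required (4 < 5). Not satisfied.
Quorum: 7 present (interested directors count toward quorum); quorum is 7. Satisfied.
Vote: the related-party contract with a company controlled by Director Osei requires four-fifths of the disinterested directors present (7 − 3 = 4). 4/5 of 4 = 3.20, rounded up to 4, so 4 affirmative votes are needed; 4 voted in favor. Satisfied.

Invalid — notice requirement not satisfied.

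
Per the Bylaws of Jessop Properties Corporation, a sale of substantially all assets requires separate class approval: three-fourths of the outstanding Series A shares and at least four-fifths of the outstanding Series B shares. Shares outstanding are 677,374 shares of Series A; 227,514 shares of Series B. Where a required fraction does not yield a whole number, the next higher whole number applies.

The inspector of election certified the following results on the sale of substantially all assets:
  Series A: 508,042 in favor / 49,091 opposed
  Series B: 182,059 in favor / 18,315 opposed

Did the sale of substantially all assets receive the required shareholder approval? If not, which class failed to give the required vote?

Series A: 3/4 of 677374 = 508030.50, rounded up to 508031; 508,031 required, 508,042 in favor — approved.
Series B: 4/5 of 227514 = 182011.20, rounded up to 182012; 182,012 required, 182,059 in favor — approved.

Approved — every class gave the required vote.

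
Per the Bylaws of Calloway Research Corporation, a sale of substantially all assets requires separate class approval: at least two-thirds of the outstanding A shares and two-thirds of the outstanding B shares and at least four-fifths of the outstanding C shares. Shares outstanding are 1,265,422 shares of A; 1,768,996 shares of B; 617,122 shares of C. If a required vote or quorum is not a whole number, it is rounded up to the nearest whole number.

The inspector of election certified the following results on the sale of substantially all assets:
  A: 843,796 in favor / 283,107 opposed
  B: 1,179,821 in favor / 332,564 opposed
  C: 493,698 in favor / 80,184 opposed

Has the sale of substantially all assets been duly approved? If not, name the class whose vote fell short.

Approved — every class gave the required vote.

A: 2/3 of 1265422 = 843614.67, rounded up to 843615; 843,615 required, 843,796 in favor — approved.
B: 2/3 of 1768996 = 1179330.67, rounded up to 1179331; 1,179,331 required, 1,179,821 in favor — approved.
C: 4/5 of 617122 = 493697.60, rounded up to 493698; 493,698 required, 493,698 in favor — approved.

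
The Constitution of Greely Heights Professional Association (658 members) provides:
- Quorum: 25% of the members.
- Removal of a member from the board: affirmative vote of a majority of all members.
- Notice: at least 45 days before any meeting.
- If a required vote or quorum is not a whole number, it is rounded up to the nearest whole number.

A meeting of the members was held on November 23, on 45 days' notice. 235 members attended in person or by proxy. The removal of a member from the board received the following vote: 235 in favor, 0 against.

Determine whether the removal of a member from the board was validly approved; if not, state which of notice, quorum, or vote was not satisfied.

Invalid — vote requirement not satisfied.

Notice: 45 days given; 45 required. Satisfied.
Quorum: 25% of 658 = 164.50, rounded up to 165; 235 present. Satisfied.
Vote: requires a majority of all members (658); a majority of 658 is 330, so 330 needed; 235 in favor. Not satisfied.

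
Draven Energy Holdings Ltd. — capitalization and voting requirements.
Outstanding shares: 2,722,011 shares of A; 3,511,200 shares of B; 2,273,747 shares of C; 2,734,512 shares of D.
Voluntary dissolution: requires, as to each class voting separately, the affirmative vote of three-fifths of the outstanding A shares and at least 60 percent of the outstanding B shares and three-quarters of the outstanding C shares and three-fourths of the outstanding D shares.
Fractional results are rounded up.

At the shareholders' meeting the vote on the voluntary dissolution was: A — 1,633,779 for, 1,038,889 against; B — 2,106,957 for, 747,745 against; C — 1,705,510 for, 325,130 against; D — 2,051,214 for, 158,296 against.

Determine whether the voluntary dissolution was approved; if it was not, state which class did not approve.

A: 3/5 of 2722011 = 1633206.60, rounded up to 1633207; 1,633,207 required, 1,633,779 in favor — approved.
B: 3/5 of 3511200 = 2106720; 2,106,720 required, 2,106,957 in favor — approved.
C: 3/4 of 2273747 = 1705310.25, rounded up to 1705311; 1,705,311 required, 1,705,510 in favor — approved.
D: 3/4 of 2734512 = 2050884; 2,050,884 required, 2,051,214 in favor — approved.

Approved — every class gave the required vote.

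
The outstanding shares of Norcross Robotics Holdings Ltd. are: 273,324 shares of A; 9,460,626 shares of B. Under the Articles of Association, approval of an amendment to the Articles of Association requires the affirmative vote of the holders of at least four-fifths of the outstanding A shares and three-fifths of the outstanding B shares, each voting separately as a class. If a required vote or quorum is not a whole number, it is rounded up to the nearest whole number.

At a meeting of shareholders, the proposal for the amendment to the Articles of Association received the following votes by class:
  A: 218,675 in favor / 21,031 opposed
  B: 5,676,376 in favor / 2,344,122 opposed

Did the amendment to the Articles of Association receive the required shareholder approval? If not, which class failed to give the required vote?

Approved — every class gave the required vote.

A: 4/5 of 273324 = 218659.20, rounded up to 218660; 218,660 required, 218,675 in favor — approved.
B: 3/5 of 9460626 = 5676375.60, rounded up to 5676376; 5,676,376 required, 5,676,376 in favor — approved.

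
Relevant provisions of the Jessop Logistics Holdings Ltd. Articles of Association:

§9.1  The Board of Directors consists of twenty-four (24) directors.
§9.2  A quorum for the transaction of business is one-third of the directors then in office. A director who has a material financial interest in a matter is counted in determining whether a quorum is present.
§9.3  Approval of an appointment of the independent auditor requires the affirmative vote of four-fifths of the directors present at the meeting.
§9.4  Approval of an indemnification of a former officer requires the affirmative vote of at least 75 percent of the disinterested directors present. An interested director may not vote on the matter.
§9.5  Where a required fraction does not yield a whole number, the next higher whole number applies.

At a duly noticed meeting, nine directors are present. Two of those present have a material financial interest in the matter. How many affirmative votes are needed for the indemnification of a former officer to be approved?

6

The indemnification of a former officer requires three-fourths of the disinterested directors present (9 − 2 = 7).
3/4 of 7 = 5.25, rounded up to 6.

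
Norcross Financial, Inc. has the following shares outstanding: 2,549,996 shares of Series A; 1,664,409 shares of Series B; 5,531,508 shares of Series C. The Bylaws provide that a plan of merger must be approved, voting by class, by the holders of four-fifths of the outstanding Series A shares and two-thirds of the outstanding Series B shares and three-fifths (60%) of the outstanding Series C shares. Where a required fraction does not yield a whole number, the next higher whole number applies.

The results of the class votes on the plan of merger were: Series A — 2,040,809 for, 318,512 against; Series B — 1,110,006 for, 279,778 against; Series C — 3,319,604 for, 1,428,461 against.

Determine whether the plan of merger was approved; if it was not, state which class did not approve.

Approved — every class gave the required vote.

Series A: 4/5 of 2549996 = 2039996.80, rounded up to 2039997; 2,039,997 required, 2,040,809 in favor — approved.
Series B: 2/3 of 1664409 = 1109606; 1,109,606 required, 1,110,006 in favor — approved.
Series C: 3/5 of 5531508 = 3318904.80, rounded up to 3318905; 3,318,905 required, 3,319,604 in favor — approved.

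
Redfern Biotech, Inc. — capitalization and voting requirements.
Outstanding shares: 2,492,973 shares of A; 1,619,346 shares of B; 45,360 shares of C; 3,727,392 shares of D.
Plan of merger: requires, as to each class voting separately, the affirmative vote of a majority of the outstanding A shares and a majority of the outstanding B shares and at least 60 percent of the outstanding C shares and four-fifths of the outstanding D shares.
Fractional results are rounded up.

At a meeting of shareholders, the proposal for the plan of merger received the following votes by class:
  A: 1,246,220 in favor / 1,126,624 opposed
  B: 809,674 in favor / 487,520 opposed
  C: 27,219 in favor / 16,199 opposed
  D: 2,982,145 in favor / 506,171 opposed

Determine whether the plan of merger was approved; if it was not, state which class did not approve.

A: a majority of 2492973 is 1246487; 1,246,487 required, 1,246,220 in favor — not approved.
B: a majority of 1619346 is 809674; 809,674 required, 809,674 in favor — approved.
C: 3/5 of 45360 = 27216; 27,216 required, 27,219 in favor — approved.
D: 4/5 of 3727392 = 2981913.60, rounded up to 2981914; 2,981,914 required, 2,982,145 in favor — approved.

Not approved — the A shares did not give the required vote.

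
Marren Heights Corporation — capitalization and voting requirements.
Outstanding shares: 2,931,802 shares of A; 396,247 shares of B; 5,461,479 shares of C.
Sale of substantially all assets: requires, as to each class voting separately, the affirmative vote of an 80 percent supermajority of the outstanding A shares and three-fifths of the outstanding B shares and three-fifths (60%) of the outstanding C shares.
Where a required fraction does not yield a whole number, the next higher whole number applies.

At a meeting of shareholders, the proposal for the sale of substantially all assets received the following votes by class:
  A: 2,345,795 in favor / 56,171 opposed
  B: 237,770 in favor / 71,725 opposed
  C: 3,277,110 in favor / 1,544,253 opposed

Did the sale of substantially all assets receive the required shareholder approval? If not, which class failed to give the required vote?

A: 4/5 of 2931802 = 2345441.60, rounded up to 2345442; 2,345,442 required, 2,345,795 in favor — approved.
B: 3/5 of 396247 = 237748.20, rounded up to 237749; 237,749 required, 237,770 in favor — approved.
C: 3/5 of 5461479 = 3276887.40, rounded up to 3276888; 3,276,888 required, 3,277,110 in favor — approved.

Approved — every class gave the required vote.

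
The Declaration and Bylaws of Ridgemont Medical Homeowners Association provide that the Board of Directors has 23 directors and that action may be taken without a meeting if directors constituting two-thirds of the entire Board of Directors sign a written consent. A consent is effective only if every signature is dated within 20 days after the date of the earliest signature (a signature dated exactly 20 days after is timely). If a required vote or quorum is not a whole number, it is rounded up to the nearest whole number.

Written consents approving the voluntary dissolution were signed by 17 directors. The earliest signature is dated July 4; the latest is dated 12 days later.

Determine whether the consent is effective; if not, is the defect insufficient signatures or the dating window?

Effective — both the signature and dating-window requirements are satisfied.

Signatures required: two-thirds of 23 — 2/3 of 23 = 15.33, rounded up to 16, so 16 needed; 17 signed. Sufficient.
Dating window: the latest signature is 12 days after the earliest; the limit is 20 days. Within the window.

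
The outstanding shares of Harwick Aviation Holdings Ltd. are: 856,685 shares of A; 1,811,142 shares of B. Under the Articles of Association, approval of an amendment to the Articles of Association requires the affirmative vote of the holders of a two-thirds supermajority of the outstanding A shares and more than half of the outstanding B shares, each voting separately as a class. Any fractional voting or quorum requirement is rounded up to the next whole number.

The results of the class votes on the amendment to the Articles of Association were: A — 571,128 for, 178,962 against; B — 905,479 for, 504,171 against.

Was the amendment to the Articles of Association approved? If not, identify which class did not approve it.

A: 2/3 of 856685 = 571123.33, rounded up to 571124; 571,124 required, 571,128 in favor — approved.
B: a majority of 1811142 is 905572; 905,572 required, 905,479 in favor — not approved.

Not approved — the B shares did not give the required vote.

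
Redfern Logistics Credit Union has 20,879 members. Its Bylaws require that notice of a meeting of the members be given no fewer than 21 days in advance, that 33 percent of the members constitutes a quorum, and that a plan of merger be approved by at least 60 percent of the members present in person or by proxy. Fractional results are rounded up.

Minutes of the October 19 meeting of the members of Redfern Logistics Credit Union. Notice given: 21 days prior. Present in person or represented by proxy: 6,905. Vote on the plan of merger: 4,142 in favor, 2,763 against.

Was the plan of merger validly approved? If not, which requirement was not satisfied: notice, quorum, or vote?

Invalid — vote requirement not satisfied.

Notice: 21 days given; 21 required. Satisfied.
Quorum: 33% of 20,879 = 6,890.07, rounded up to 6,891; 6,905 present. Satisfied.
Vote: requires three-fifths of those present (6,905); 3/5 of 6905 = 4143, so 4,143 needed; 4,142 in favor. Not satisfied.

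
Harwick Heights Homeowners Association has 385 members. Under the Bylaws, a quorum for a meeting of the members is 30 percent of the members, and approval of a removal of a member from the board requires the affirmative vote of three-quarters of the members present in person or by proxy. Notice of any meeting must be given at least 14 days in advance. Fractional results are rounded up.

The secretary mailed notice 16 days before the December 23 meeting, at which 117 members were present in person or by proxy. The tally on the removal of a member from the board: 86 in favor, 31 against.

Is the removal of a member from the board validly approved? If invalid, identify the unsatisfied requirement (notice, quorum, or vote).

Notice: 16 days given; 14 required. Satisfied.
Quorum: 30% of 385 = 115.50, rounded up to 116; 117 present. Satisfied.
Vote: requires three-fourths of those present (117); 3/4 of 117 = 87.75, rounded up to 88, so 88 needed; 86 in favor. Not satisfied.

Invalid — vote requirement not satisfied.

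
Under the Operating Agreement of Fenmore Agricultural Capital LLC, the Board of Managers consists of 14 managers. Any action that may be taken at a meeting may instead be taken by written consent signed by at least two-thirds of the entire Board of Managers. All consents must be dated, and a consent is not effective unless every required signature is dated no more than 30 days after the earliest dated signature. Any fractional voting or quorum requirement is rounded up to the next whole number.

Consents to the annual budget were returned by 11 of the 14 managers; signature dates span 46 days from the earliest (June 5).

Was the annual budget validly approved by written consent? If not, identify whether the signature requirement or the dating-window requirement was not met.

Not effective — dating-window requirement not satisfied.

Signatures required: at least two-thirds of 14 — 2/3 of 14 = 9.33, rounded up to 10, so 10 needed; 11 signed. Sufficient.
Dating window: the latest signature is 46 days after the earliest; the limit is 30 days. Outside the window.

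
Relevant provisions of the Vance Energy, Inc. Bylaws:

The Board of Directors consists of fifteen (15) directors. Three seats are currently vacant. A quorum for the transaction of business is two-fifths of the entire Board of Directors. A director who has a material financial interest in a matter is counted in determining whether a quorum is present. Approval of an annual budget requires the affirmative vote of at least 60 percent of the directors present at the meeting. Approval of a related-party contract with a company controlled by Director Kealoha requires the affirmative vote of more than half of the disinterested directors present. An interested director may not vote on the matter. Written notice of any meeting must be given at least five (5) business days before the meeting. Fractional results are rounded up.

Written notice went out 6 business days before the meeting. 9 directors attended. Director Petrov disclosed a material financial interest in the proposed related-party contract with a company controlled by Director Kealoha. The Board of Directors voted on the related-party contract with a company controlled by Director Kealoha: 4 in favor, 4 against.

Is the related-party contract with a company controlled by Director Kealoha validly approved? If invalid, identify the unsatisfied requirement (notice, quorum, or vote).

Notice: 6 business days given; 5 required (6 ≥ 5). Satisfied.
Quorum: 9 present (interested directors count toward quorum); quorum is 6. Satisfied.
Vote: the related-party contract with a company controlled by Director Kealoha requires a majority of the disinterested directors present (9 − 1 = 8). A majority of 8 is 5, so 5 affirmative votes are needed; 4 voted in favor. Not satisfied.

Invalid — vote requirement not satisfied.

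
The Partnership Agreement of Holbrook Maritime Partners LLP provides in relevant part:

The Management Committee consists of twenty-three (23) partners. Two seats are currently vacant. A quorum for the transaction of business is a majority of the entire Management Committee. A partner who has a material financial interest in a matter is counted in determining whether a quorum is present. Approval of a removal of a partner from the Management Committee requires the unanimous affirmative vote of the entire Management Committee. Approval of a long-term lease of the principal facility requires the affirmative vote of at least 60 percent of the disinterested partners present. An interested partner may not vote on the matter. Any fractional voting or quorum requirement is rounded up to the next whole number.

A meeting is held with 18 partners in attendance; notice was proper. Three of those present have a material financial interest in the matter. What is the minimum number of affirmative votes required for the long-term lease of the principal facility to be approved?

The long-term lease of the principal facility requires three-fifths of the disinterested partners present (18 − 3 = 15).
3/5 of 15 = 9.

9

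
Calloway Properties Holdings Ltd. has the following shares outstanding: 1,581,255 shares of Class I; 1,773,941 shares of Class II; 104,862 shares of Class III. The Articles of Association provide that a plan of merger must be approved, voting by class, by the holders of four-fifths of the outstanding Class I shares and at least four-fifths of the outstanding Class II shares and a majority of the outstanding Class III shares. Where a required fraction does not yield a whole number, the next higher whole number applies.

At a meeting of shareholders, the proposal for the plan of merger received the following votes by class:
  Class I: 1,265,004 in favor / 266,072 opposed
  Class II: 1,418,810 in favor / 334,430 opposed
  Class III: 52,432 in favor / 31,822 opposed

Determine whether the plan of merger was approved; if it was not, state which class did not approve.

Not approved — the Class II shares did not give the required vote.

Class I: 4/5 of 1581255 = 1265004; 1,265,004 required, 1,265,004 in favor — approved.
Class II: 4/5 of 1773941 = 1419152.80, rounded up to 1419153; 1,419,153 required, 1,418,810 in favor — not approved.
Class III: a majority of 104862 is 52432; 52,432 required, 52,432 in favor — approved.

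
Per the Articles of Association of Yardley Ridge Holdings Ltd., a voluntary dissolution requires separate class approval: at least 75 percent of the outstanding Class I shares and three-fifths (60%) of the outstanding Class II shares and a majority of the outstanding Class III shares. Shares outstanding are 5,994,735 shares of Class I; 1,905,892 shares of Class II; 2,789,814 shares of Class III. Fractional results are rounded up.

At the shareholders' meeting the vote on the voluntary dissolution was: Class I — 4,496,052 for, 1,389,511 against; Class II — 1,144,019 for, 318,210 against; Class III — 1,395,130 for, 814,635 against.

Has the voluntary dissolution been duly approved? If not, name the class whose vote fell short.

Approved — every class gave the required vote.

Class I: 3/4 of 5994735 = 4496051.25, rounded up to 4496052; 4,496,052 required, 4,496,052 in favor — approved.
Class II: 3/5 of 1905892 = 1143535.20, rounded up to 1143536; 1,143,536 required, 1,144,019 in favor — approved.
Class III: a majority of 2789814 is 1394908; 1,394,908 required, 1,395,130 in favor — approved.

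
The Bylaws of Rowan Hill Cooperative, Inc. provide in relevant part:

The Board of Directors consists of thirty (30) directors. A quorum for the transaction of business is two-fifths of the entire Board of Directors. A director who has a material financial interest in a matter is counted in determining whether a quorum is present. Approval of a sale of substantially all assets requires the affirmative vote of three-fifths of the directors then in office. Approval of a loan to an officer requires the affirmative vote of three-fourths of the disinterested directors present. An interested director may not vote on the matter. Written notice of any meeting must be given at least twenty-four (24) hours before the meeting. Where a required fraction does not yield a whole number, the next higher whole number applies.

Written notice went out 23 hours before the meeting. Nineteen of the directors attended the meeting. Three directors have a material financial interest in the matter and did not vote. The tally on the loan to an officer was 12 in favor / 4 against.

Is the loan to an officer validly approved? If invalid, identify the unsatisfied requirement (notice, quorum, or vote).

Notice: 23 hours given; 24 required (23 < 24). Not satisfied.
Quorum: 19 present (interested directors count toward quorum); quorum is 12. Satisfied.
Vote: the loan to an officer requires three-fourths of the disinterested directors present (19 − 3 = 16). 3/4 of 16 = 12, so 12 affirmative votes are needed; 12 voted in favor. Satisfied.

Invalid — notice requirement not satisfied.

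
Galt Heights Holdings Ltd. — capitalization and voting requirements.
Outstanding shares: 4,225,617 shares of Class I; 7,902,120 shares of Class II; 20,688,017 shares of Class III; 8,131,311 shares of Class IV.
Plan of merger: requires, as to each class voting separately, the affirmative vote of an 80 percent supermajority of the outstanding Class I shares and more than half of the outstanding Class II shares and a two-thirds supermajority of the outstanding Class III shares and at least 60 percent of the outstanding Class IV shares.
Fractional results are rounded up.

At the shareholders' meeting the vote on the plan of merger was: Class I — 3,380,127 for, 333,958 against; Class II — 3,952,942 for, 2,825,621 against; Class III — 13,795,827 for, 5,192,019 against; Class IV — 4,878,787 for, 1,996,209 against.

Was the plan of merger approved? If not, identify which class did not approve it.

Class I: 4/5 of 4225617 = 3380493.60, rounded up to 3380494; 3,380,494 required, 3,380,127 in favor — not approved.
Class II: a majority of 7902120 is 3951061; 3,951,061 required, 3,952,942 in favor — approved.
Class III: 2/3 of 20688017 = 13792011.33, rounded up to 13792012; 13,792,012 required, 13,795,827 in favor — approved.
Class IV: 3/5 of 8131311 = 4878786.60, rounded up to 4878787; 4,878,787 required, 4,878,787 in favor — approved.

Not approved — the Class I shares did not give the required vote.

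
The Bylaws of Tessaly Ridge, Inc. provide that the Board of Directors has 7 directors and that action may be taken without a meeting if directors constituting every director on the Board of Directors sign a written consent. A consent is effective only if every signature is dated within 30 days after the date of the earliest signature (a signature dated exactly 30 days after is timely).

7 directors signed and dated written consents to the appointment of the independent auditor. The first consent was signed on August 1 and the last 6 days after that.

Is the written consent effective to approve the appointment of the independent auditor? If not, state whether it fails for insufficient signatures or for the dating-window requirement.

Effective — both the signature and dating-window requirements are satisfied.

Signatures required: the unanimous vote of 7 — unanimous means all 7, so 7 needed; 7 signed. Sufficient.
Dating window: the latest signature is 6 days after the earliest; the limit is 30 days. Within the window.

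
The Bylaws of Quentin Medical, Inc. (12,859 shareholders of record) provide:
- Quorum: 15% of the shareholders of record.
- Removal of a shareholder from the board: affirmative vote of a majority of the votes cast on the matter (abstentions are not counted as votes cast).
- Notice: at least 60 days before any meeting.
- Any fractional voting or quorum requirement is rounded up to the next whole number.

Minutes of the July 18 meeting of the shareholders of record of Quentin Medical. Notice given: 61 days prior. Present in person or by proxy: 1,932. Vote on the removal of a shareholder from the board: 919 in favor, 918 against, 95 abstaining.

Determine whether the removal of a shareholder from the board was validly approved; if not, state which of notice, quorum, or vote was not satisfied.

Valid — all requirements satisfied.

Notice: 61 days given; 60 required. Satisfied.
Quorum: 15% of 12,859 = 1,928.85, rounded up to 1,929; 1,932 present. Satisfied.
Vote: requires a majority of the votes cast (1,932 − 95 abstaining = 1,837); a majority of 1837 is 919, so 919 needed; 919 in favor. Satisfied.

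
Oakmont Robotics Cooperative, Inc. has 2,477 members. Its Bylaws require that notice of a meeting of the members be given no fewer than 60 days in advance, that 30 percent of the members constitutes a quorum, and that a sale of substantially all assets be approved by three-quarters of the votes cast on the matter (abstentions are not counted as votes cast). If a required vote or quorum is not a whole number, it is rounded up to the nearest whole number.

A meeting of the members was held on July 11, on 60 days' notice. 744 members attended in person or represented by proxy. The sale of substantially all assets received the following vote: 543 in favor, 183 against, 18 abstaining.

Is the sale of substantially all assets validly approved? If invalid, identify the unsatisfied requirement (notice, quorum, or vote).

Notice: 60 days given; 60 required. Satisfied.
Quorum: 30% of 2,477 = 743.10, rounded up to 744; 744 present. Satisfied.
Vote: requires three-fourths of the votes cast (744 − 18 abstaining = 726); 3/4 of 726 = 544.50, rounded up to 545, so 545 needed; 543 in favor. Not satisfied.

Invalid — vote requirement not satisfied.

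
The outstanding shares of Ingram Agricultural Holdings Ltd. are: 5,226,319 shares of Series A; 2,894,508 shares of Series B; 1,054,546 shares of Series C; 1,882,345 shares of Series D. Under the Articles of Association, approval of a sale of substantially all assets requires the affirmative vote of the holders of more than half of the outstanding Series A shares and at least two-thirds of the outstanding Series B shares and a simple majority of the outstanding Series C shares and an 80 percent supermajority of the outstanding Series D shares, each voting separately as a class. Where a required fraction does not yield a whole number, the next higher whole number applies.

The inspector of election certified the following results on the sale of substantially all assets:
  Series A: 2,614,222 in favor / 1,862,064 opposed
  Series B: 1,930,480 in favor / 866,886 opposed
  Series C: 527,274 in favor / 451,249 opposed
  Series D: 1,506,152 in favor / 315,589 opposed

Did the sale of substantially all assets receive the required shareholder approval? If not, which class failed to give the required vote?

Series A: a majority of 5226319 is 2613160; 2,613,160 required, 2,614,222 in favor — approved.
Series B: 2/3 of 2894508 = 1929672; 1,929,672 required, 1,930,480 in favor — approved.
Series C: a majority of 1054546 is 527274; 527,274 required, 527,274 in favor — approved.
Series D: 4/5 of 1882345 = 1505876; 1,505,876 required, 1,506,152 in favor — approved.

Approved — every class gave the required vote.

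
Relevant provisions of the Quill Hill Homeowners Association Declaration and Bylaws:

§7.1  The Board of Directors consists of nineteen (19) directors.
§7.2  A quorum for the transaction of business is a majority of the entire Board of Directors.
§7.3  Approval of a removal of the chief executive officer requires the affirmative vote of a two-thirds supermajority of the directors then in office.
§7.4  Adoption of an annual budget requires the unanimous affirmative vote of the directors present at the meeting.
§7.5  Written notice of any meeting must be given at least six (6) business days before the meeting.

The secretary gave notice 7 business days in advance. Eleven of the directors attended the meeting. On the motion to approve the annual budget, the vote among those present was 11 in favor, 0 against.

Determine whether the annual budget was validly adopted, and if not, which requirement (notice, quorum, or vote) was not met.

Valid — all requirements satisfied.

Notice: 7 business days given; 6 required (7 ≥ 6). Satisfied.
Quorum: 11 present; quorum is 10. Satisfied.
Vote: the annual budget requires the unanimous vote of the directors present (11). Unanimous means all 11, so 11 affirmative votes are needed; 11 voted in favor. Satisfied.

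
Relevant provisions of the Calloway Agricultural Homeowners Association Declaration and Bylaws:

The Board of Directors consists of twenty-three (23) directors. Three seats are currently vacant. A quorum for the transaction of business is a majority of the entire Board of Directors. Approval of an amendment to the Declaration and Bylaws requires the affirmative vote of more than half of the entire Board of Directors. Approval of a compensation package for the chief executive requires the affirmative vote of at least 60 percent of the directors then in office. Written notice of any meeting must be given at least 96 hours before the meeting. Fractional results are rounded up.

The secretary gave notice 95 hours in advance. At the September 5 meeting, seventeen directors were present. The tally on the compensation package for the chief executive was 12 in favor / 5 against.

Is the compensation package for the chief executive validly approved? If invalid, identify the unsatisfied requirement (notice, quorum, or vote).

Notice: 95 hours given; 96 required (95 < 96). Not satisfied.
Quorum: 17 present; quorum is 12. Satisfied.
Vote: the compensation package for the chief executive requires three-fifths of the directors then in office (20). 3/5 of 20 = 12, so 12 affirmative votes are needed; 12 voted in favor. Satisfied.

Invalid — notice requirement not satisfied.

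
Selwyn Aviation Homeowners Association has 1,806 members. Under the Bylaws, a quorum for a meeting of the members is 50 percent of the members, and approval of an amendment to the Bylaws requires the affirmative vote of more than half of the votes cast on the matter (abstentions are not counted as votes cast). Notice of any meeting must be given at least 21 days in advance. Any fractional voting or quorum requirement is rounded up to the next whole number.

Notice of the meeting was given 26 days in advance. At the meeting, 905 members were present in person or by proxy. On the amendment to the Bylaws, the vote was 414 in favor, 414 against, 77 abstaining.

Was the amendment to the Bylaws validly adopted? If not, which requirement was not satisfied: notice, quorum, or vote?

Invalid — vote requirement not satisfied.

Notice: 26 days given; 21 required. Satisfied.
Quorum: 50% of 1,806 = 903; 905 present. Satisfied.
Vote: requires a majority of the votes cast (905 − 77 abstaining = 828); a majority of 828 is 415, so 415 needed; 414 in favor. Not satisfied.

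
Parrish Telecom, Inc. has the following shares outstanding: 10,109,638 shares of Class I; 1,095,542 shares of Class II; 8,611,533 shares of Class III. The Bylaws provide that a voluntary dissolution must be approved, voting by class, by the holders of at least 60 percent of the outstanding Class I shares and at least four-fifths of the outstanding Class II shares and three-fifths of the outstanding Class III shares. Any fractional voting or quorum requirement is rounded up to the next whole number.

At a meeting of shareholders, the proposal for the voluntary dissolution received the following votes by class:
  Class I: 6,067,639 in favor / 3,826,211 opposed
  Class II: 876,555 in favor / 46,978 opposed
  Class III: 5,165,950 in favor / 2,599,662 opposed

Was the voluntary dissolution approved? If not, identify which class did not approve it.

Not approved — the Class III shares did not give the required vote.

Class I: 3/5 of 10109638 = 6065782.80, rounded up to 6065783; 6,065,783 required, 6,067,639 in favor — approved.
Class II: 4/5 of 1095542 = 876433.60, rounded up to 876434; 876,434 required, 876,555 in favor — approved.
Class III: 3/5 of 8611533 = 5166919.80, rounded up to 5166920; 5,166,920 required, 5,165,950 in favor — not approved.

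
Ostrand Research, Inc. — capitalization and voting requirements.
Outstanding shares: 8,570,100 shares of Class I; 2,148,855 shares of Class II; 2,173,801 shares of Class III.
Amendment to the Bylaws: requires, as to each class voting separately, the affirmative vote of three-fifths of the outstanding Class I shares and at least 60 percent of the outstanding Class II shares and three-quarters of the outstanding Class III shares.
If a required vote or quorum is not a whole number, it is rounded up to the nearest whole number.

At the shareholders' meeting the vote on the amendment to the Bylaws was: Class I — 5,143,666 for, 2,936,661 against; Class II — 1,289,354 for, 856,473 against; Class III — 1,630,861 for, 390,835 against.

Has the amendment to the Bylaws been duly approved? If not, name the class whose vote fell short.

Class I: 3/5 of 8570100 = 5142060; 5,142,060 required, 5,143,666 in favor — approved.
Class II: 3/5 of 2148855 = 1289313; 1,289,313 required, 1,289,354 in favor — approved.
Class III: 3/4 of 2173801 = 1630350.75, rounded up to 1630351; 1,630,351 required, 1,630,861 in favor — approved.

Approved — every class gave the required vote.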